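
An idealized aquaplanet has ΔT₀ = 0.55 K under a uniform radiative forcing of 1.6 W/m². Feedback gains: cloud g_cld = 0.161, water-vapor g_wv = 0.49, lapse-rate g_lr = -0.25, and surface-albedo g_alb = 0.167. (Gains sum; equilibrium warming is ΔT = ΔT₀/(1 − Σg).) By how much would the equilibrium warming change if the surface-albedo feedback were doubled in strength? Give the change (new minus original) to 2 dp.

Original: g = 0.568, ΔT = 0.55/(1−0.568) = 1.2731 K.
With doubled surface-albedo: g' = 0.735, ΔT' = 0.55/(1−0.735) = 2.0755 K.
Change = 2.0755 − 1.2731 = 0.80 K.

0.80 K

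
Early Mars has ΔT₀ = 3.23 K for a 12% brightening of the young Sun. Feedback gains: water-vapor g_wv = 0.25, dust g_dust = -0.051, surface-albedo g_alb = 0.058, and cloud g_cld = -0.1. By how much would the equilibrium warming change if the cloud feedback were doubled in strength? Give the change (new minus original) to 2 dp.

-0.41 K

Original: g = 0.157, ΔT = 3.23/(1−0.157) = 3.8316 K.
With doubled cloud: g' = 0.057, ΔT' = 3.23/(1−0.057) = 3.4252 K.
Change = 3.4252 − 3.8316 = -0.41 K.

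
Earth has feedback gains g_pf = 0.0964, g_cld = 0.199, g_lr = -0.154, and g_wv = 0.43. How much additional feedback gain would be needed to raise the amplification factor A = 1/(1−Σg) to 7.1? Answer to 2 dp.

Current total gain = 0.5714.
Target gain for A = 7.1: g* = 1 − 1/7.1 = 0.8592.
Additional gain needed = 0.8592 − 0.5714 = 0.29.

0.29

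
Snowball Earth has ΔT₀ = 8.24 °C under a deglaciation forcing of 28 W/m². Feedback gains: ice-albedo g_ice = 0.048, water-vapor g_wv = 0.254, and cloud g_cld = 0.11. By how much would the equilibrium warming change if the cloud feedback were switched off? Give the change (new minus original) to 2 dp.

Original: g = 0.412, ΔT = 8.24/(1−0.412) = 14.0136 °C.
Without cloud: g' = 0.302, ΔT' = 8.24/(1−0.302) = 11.8052 °C.
Change = 11.8052 − 14.0136 = -2.21 °C.

-2.21 °C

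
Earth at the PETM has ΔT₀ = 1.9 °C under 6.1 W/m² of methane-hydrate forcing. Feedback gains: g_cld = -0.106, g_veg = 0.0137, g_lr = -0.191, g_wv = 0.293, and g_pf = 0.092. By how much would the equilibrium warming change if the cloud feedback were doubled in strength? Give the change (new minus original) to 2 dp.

-0.22 °C

Original: g = 0.1017, ΔT = 1.9/(1−0.1017) = 2.1151 °C.
With doubled cloud: g' = -0.0043, ΔT' = 1.9/(1+0.0043) = 1.8919 °C.
Change = 1.8919 − 2.1151 = -0.22 °C.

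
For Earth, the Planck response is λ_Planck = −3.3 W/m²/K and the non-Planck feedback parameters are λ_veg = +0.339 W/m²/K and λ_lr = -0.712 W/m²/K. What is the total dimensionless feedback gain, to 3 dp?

Convert to gains: g_veg = 0.339/3.3 = 0.1027; g_lr = -0.712/3.3 = -0.2158.
Total gain g = -0.1131.

-0.113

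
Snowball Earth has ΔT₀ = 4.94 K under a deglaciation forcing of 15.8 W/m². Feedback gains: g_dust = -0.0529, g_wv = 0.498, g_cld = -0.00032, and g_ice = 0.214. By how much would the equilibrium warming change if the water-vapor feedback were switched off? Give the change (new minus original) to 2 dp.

-8.59 K

Original: g = 0.65878, ΔT = 4.94/(1−0.65878) = 14.4775 K.
Without water-vapor: g' = 0.16078, ΔT' = 4.94/(1−0.16078) = 5.8864 K.
Change = 5.8864 − 14.4775 = -8.59 K.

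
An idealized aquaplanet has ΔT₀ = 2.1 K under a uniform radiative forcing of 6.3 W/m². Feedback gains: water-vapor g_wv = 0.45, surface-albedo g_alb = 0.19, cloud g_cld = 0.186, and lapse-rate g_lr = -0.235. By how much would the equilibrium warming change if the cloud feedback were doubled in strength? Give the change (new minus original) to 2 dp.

Original: g = 0.591, ΔT = 2.1/(1−0.591) = 5.1345 K.
With doubled cloud: g' = 0.777, ΔT' = 2.1/(1−0.777) = 9.4170 K.
Change = 9.4170 − 5.1345 = 4.28 K.

4.28 K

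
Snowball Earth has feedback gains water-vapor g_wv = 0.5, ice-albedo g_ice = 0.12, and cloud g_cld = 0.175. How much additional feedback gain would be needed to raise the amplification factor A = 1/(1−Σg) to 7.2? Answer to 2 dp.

Current total gain = 0.795.
Target gain for A = 7.2: g* = 1 − 1/7.2 = 0.8611.
Additional gain needed = 0.8611 − 0.795 = 0.07.

0.07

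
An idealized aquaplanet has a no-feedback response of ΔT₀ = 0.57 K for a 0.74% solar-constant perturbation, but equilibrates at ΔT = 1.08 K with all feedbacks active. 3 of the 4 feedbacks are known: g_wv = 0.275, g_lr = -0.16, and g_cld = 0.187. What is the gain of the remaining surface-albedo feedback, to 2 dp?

0.17

Amplification A = ΔT/ΔT₀ = 1.08/0.57 = 1.895.
Total gain g = 1 − 1/A = 1 − 1/1.895 = 0.4723.
Known gains sum to 0.275 − 0.16 + 0.187 = 0.302.
g_alb = 0.4723 − 0.302 = 0.17.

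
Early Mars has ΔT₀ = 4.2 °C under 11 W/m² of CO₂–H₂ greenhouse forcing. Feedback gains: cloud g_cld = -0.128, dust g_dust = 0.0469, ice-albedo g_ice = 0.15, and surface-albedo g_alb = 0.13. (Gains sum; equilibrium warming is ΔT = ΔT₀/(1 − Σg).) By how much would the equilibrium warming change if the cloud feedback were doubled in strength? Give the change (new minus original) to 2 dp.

Original: g = 0.1989, ΔT = 4.2/(1−0.1989) = 5.2428 °C.
With doubled cloud: g' = 0.0709, ΔT' = 4.2/(1−0.0709) = 4.5205 °C.
Change = 4.5205 − 5.2428 = -0.72 °C.

-0.72 °C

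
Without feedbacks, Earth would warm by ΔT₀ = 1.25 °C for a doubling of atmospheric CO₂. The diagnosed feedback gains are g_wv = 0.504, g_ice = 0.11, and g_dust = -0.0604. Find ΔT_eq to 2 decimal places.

Total gain g = 0.504 + 0.11 − 0.0604 = 0.5536.
Amplification A = 1/(1 − 0.5536) = 2.24.
ΔT = 1.25 × 2.24 = 2.80 °C.

2.80 °C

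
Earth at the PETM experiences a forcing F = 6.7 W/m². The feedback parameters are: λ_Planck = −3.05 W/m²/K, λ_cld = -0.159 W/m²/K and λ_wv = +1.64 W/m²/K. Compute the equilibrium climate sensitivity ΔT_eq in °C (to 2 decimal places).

4.27 °C

Net feedback parameter λ = (−3.05) + (-0.159) + (+1.64) = -1.569 W/m²/K.
ΔT = −F/λ = −6.7/(-1.569) = 4.27 °C.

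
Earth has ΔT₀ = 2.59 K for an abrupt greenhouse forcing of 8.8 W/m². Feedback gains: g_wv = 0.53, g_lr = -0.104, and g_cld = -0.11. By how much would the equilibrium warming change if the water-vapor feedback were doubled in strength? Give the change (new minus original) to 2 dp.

13.03 K

Original: g = 0.316, ΔT = 2.59/(1−0.316) = 3.7865 K.
With doubled water-vapor: g' = 0.846, ΔT' = 2.59/(1−0.846) = 16.8182 K.
Change = 16.8182 − 3.7865 = 13.03 K.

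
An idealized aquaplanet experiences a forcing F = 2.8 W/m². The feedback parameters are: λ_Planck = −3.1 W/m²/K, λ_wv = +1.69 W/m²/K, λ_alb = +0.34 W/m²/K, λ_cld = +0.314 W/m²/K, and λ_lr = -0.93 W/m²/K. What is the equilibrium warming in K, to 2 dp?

Net feedback parameter λ = (−3.1) + (+1.69) + (+0.34) + (+0.314) + (-0.93) = -1.686 W/m²/K.
ΔT = −F/λ = −2.8/(-1.686) = 1.66 K.

1.66 K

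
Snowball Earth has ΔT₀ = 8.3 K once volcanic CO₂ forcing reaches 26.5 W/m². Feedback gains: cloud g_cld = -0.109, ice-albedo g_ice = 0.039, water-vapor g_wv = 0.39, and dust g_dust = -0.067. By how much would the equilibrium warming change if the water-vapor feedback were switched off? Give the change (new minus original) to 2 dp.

Original: g = 0.253, ΔT = 8.3/(1−0.253) = 11.1111 K.
Without water-vapor: g' = -0.137, ΔT' = 8.3/(1+0.137) = 7.2999 K.
Change = 7.2999 − 11.1111 = -3.81 K.

-3.81 K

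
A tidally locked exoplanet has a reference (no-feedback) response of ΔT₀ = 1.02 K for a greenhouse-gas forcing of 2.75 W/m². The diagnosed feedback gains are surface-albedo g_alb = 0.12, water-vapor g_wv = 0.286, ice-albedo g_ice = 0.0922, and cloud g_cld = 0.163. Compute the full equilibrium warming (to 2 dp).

3.01 K

Total gain g = 0.12 + 0.286 + 0.0922 + 0.163 = 0.6612.
Amplification A = 1/(1 − 0.6612) = 2.952.
ΔT = 1.02 × 2.952 = 3.01 K.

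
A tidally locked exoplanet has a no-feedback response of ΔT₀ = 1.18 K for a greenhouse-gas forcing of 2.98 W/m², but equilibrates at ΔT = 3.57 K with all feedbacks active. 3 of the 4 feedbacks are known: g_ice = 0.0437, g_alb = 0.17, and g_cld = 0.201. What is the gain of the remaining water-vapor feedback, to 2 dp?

0.25

Amplification A = ΔT/ΔT₀ = 3.57/1.18 = 3.025.
Total gain g = 1 − 1/A = 1 − 1/3.025 = 0.6694.
Known gains sum to 0.0437 + 0.17 + 0.201 = 0.4147.
g_wv = 0.6694 − 0.4147 = 0.25.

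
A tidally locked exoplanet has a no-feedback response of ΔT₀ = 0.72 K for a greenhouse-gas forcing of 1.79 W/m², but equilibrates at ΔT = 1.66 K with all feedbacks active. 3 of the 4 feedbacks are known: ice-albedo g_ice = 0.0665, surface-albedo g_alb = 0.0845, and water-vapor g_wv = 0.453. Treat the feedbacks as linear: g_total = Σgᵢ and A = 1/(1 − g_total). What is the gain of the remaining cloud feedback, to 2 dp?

Amplification A = ΔT/ΔT₀ = 1.66/0.72 = 2.306.
Total gain g = 1 − 1/A = 1 − 1/2.306 = 0.5663.
Known gains sum to 0.0665 + 0.0845 + 0.453 = 0.604.
g_cld = 0.5663 − 0.604 = -0.04.

-0.04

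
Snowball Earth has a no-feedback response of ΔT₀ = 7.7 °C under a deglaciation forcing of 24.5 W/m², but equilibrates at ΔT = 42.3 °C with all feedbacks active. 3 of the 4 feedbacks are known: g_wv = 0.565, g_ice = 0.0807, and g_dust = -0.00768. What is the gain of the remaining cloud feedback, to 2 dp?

Amplification A = ΔT/ΔT₀ = 42.3/7.7 = 5.494.
Total gain g = 1 − 1/A = 1 − 1/5.494 = 0.818.
Known gains sum to 0.565 + 0.0807 − 0.00768 = 0.63802.
g_cld = 0.818 − 0.63802 = 0.18.

0.18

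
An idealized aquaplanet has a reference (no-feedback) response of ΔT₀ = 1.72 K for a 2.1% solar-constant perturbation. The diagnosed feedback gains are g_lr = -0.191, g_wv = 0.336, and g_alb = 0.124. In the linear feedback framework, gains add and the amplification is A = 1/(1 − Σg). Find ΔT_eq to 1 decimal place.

2.4 K

Total gain g = -0.191 + 0.336 + 0.124 = 0.269.
Amplification A = 1/(1 − 0.269) = 1.368.
ΔT = 1.72 × 1.368 = 2.4 K.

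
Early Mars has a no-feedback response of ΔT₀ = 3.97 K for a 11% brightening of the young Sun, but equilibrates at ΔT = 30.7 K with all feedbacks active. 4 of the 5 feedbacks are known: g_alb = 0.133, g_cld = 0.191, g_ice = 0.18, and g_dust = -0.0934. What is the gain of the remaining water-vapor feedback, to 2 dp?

Amplification A = ΔT/ΔT₀ = 30.7/3.97 = 7.733.
Total gain g = 1 − 1/A = 1 − 1/7.733 = 0.8707.
Known gains sum to 0.133 + 0.191 + 0.18 − 0.0934 = 0.4106.
g_wv = 0.8707 − 0.4106 = 0.46.

0.46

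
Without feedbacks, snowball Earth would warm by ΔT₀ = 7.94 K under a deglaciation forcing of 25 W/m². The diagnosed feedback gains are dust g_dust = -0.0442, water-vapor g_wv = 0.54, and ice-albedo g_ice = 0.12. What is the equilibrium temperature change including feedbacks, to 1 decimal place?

Total gain g = -0.0442 + 0.54 + 0.12 = 0.6158.
Amplification A = 1/(1 − 0.6158) = 2.603.
ΔT = 7.94 × 2.603 = 20.7 K.

20.7 K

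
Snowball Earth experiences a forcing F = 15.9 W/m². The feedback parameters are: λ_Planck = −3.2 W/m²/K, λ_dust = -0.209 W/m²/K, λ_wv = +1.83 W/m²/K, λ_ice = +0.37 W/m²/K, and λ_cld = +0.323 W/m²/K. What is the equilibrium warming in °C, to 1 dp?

17.9 °C

Net feedback parameter λ = (−3.2) + (-0.209) + (+1.83) + (+0.37) + (+0.323) = -0.886 W/m²/K.
ΔT = −F/λ = −15.9/(-0.886) = 17.9 °C.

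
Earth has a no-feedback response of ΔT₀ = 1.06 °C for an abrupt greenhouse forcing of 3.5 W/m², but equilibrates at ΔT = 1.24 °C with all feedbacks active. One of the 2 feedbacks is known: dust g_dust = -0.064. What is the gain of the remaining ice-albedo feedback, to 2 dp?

Amplification A = ΔT/ΔT₀ = 1.24/1.06 = 1.17.
Total gain g = 1 − 1/A = 1 − 1/1.17 = 0.1453.
The known gain is -0.064.
g_ice = 0.1453 + 0.064 = 0.21.

0.21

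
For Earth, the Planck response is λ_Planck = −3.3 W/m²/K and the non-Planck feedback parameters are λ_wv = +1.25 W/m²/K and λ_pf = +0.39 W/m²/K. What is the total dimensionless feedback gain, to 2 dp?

0.50

Convert to gains: g_wv = 1.25/3.3 = 0.3788; g_pf = 0.39/3.3 = 0.1182.
Total gain g = 0.497.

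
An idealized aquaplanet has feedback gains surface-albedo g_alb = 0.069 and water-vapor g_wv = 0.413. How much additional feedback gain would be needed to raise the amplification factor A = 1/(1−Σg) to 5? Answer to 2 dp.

Current total gain = 0.482.
Target gain for A = 5: g* = 1 − 1/5 = 0.8.
Additional gain needed = 0.8 − 0.482 = 0.32.

0.32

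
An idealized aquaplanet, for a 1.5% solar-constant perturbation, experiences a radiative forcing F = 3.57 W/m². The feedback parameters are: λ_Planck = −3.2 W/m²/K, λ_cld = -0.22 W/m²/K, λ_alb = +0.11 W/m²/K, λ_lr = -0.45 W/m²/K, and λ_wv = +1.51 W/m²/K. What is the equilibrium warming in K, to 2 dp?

1.59 K

Net feedback parameter λ = (−3.2) + (-0.22) + (+0.11) + (-0.45) + (+1.51) = -2.25 W/m²/K.
ΔT = −F/λ = −3.57/(-2.25) = 1.59 K.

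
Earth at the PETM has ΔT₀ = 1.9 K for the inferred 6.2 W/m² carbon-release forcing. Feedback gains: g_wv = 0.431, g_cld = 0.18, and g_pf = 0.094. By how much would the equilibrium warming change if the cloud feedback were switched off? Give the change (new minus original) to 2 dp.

Original: g = 0.705, ΔT = 1.9/(1−0.705) = 6.4407 K.
Without cloud: g' = 0.525, ΔT' = 1.9/(1−0.525) = 4.0000 K.
Change = 4.0000 − 6.4407 = -2.44 K.

-2.44 K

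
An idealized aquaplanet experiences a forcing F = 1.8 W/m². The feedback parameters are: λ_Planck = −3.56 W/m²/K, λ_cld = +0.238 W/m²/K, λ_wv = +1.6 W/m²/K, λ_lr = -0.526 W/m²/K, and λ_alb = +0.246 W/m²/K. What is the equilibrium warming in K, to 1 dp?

0.9 K

Net feedback parameter λ = (−3.56) + (+0.238) + (+1.6) + (-0.526) + (+0.246) = -2.002 W/m²/K.
ΔT = −F/λ = −1.8/(-2.002) = 0.9 K.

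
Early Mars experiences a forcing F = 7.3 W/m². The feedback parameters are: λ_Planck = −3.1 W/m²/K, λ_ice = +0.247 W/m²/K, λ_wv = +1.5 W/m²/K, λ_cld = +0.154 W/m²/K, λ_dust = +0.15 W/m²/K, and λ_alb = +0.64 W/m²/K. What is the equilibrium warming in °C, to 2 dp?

Net feedback parameter λ = (−3.1) + (+0.247) + (+1.5) + (+0.154) + (+0.15) + (+0.64) = -0.409 W/m²/K.
ΔT = −F/λ = −7.3/(-0.409) = 17.85 °C.

17.85 °C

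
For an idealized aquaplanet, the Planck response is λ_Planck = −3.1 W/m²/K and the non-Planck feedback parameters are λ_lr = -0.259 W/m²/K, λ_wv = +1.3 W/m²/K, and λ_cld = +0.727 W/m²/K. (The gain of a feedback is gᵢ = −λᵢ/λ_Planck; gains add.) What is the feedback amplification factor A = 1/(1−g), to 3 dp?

Convert to gains: g_lr = -0.259/3.1 = -0.08355; g_wv = 1.3/3.1 = 0.4194; g_cld = 0.727/3.1 = 0.2345.
Total gain g = 0.57035.
A = 1/(1 − 0.57035) = 2.327.

2.327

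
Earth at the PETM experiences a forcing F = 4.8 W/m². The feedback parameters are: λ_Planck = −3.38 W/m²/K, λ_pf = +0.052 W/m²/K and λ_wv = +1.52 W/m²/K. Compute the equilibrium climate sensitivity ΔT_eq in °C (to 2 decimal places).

Net feedback parameter λ = (−3.38) + (+0.052) + (+1.52) = -1.808 W/m²/K.
ΔT = −F/λ = −4.8/(-1.808) = 2.65 °C.

2.65 °C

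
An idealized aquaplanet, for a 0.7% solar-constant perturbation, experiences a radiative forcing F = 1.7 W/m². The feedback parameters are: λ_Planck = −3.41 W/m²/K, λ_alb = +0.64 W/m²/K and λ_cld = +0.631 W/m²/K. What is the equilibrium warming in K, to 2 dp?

0.79 K

Net feedback parameter λ = (−3.41) + (+0.64) + (+0.631) = -2.139 W/m²/K.
ΔT = −F/λ = −1.7/(-2.139) = 0.79 K.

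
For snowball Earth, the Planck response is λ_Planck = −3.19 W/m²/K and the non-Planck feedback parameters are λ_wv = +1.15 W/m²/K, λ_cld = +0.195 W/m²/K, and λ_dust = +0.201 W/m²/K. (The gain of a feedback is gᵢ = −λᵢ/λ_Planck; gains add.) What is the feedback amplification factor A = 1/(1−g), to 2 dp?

1.94

Convert to gains: g_wv = 1.15/3.19 = 0.3605; g_cld = 0.195/3.19 = 0.06113; g_dust = 0.201/3.19 = 0.06301.
Total gain g = 0.48464.
A = 1/(1 − 0.48464) = 1.94.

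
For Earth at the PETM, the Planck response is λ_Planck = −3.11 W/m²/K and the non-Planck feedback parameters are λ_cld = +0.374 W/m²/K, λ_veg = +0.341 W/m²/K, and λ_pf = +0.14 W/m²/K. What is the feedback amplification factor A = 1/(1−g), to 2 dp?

Convert to gains: g_cld = 0.374/3.11 = 0.1203; g_veg = 0.341/3.11 = 0.1096; g_pf = 0.14/3.11 = 0.04502.
Total gain g = 0.27492.
A = 1/(1 − 0.27492) = 1.38.

1.38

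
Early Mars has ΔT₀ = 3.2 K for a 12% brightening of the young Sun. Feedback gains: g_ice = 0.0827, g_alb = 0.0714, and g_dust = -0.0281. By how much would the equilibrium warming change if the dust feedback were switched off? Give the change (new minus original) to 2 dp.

Original: g = 0.126, ΔT = 3.2/(1−0.126) = 3.6613 K.
Without dust: g' = 0.1541, ΔT' = 3.2/(1−0.1541) = 3.7830 K.
Change = 3.7830 − 3.6613 = 0.12 K.

0.12 K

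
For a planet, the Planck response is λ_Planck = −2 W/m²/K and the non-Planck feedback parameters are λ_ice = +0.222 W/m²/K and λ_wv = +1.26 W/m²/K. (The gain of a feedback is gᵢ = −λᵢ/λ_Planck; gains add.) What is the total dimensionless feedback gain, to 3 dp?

Convert to gains: g_ice = 0.222/2 = 0.111; g_wv = 1.26/2 = 0.63.
Total gain g = 0.741.

0.741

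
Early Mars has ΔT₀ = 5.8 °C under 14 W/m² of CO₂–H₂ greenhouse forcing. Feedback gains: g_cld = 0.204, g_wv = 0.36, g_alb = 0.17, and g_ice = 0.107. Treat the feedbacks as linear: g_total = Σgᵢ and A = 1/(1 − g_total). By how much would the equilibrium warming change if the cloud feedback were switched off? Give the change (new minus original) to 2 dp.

-20.50 °C

Original: g = 0.841, ΔT = 5.8/(1−0.841) = 36.4780 °C.
Without cloud: g' = 0.637, ΔT' = 5.8/(1−0.637) = 15.9780 °C.
Change = 15.9780 − 36.4780 = -20.50 °C.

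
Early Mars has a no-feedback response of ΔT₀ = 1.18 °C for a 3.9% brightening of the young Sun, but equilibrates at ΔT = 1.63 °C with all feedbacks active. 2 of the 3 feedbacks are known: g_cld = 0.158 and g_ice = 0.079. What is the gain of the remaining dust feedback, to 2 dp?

0.04

Amplification A = ΔT/ΔT₀ = 1.63/1.18 = 1.381.
Total gain g = 1 − 1/A = 1 − 1/1.381 = 0.2759.
Known gains sum to 0.158 + 0.079 = 0.237.
g_dust = 0.2759 − 0.237 = 0.04.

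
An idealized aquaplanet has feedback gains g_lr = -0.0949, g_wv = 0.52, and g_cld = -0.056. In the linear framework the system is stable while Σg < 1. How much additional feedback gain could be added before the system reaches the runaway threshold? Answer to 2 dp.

0.63

Current total gain = -0.0949 + 0.52 − 0.056 = 0.3691.
Margin to runaway = 1 − 0.3691 = 0.63.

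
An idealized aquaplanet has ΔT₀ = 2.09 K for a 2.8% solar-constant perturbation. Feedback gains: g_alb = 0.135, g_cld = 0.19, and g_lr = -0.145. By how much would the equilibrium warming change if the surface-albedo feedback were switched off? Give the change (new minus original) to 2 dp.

-0.36 K

Original: g = 0.18, ΔT = 2.09/(1−0.18) = 2.5488 K.
Without surface-albedo: g' = 0.045, ΔT' = 2.09/(1−0.045) = 2.1885 K.
Change = 2.1885 − 2.5488 = -0.36 K.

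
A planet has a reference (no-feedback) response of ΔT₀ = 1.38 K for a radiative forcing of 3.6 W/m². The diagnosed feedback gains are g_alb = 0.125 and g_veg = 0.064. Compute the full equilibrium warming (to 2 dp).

1.70 K

Total gain g = 0.125 + 0.064 = 0.189.
Amplification A = 1/(1 − 0.189) = 1.233.
ΔT = 1.38 × 1.233 = 1.70 K.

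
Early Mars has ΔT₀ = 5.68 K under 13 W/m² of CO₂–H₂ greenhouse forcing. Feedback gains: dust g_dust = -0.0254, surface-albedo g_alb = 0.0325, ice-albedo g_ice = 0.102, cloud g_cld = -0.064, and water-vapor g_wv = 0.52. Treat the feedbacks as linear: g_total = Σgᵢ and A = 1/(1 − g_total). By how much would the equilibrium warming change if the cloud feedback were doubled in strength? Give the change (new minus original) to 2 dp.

-1.68 K

Original: g = 0.5651, ΔT = 5.68/(1−0.5651) = 13.0605 K.
With doubled cloud: g' = 0.5011, ΔT' = 5.68/(1−0.5011) = 11.3850 K.
Change = 11.3850 − 13.0605 = -1.68 K.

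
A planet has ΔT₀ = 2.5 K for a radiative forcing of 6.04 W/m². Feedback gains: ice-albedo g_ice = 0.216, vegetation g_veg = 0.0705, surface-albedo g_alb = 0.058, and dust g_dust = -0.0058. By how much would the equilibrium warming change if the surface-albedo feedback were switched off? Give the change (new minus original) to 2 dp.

-0.30 K

Original: g = 0.3387, ΔT = 2.5/(1−0.3387) = 3.7804 K.
Without surface-albedo: g' = 0.2807, ΔT' = 2.5/(1−0.2807) = 3.4756 K.
Change = 3.4756 − 3.7804 = -0.30 K.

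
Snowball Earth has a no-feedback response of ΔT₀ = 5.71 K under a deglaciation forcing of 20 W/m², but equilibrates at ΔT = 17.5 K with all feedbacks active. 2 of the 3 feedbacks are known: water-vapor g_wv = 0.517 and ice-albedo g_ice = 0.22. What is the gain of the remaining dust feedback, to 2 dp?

Amplification A = ΔT/ΔT₀ = 17.5/5.71 = 3.065.
Total gain g = 1 − 1/A = 1 − 1/3.065 = 0.6737.
Known gains sum to 0.517 + 0.22 = 0.737.
g_dust = 0.6737 − 0.737 = -0.06.

-0.06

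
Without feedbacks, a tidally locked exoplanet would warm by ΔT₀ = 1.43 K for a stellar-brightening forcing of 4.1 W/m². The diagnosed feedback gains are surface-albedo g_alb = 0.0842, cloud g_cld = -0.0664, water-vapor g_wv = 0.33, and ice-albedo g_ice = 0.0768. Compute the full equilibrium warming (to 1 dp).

2.5 K

Total gain g = 0.0842 − 0.0664 + 0.33 + 0.0768 = 0.4246.
Amplification A = 1/(1 − 0.4246) = 1.738.
ΔT = 1.43 × 1.738 = 2.5 K.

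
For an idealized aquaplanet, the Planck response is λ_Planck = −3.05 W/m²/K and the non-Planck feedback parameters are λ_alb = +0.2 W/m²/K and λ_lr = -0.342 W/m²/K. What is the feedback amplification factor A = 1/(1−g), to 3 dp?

Convert to gains: g_alb = 0.2/3.05 = 0.06557; g_lr = -0.342/3.05 = -0.1121.
Total gain g = -0.04653.
A = 1/(1 + 0.04653) = 0.956.

0.956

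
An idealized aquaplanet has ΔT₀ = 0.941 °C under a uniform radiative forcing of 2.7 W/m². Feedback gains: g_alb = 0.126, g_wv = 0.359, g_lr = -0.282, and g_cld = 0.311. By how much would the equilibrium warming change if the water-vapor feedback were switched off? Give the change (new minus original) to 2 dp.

Original: g = 0.514, ΔT = 0.941/(1−0.514) = 1.9362 °C.
Without water-vapor: g' = 0.155, ΔT' = 0.941/(1−0.155) = 1.1136 °C.
Change = 1.1136 − 1.9362 = -0.82 °C.

-0.82 °C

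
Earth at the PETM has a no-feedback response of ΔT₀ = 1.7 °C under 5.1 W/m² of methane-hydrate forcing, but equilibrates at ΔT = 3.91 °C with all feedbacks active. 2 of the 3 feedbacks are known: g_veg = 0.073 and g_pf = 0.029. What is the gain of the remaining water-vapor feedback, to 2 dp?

0.46

Amplification A = ΔT/ΔT₀ = 3.91/1.7 = 2.3.
Total gain g = 1 − 1/A = 1 − 1/2.3 = 0.5652.
Known gains sum to 0.073 + 0.029 = 0.102.
g_wv = 0.5652 − 0.102 = 0.46.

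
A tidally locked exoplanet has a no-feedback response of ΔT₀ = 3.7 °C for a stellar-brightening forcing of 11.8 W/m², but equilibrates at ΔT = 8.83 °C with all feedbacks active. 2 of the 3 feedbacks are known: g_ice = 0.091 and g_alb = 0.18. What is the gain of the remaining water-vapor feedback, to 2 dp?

Amplification A = ΔT/ΔT₀ = 8.83/3.7 = 2.386.
Total gain g = 1 − 1/A = 1 − 1/2.386 = 0.5809.
Known gains sum to 0.091 + 0.18 = 0.271.
g_wv = 0.5809 − 0.271 = 0.31.

0.31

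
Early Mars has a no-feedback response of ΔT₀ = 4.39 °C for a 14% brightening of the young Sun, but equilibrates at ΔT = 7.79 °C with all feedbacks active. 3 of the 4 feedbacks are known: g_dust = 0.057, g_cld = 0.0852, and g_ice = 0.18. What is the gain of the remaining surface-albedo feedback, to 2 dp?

0.11

Amplification A = ΔT/ΔT₀ = 7.79/4.39 = 1.774.
Total gain g = 1 − 1/A = 1 − 1/1.774 = 0.4363.
Known gains sum to 0.057 + 0.0852 + 0.18 = 0.3222.
g_alb = 0.4363 − 0.3222 = 0.11.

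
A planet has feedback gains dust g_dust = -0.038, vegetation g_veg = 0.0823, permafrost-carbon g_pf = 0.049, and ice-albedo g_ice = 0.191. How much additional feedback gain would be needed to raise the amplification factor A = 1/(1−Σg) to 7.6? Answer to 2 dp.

Current total gain = 0.2843.
Target gain for A = 7.6: g* = 1 − 1/7.6 = 0.8684.
Additional gain needed = 0.8684 − 0.2843 = 0.58.

0.58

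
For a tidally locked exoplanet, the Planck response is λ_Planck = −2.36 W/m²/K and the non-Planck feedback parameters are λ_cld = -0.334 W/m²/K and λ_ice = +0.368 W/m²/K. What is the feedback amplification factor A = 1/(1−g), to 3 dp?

Convert to gains: g_cld = -0.334/2.36 = -0.1415; g_ice = 0.368/2.36 = 0.1559.
Total gain g = 0.0144.
A = 1/(1 − 0.0144) = 1.015.

1.015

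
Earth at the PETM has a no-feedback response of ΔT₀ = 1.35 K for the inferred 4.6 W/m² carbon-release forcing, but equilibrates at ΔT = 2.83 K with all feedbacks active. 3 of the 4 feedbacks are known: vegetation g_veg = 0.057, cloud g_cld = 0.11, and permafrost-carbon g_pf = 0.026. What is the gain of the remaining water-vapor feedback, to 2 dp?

Amplification A = ΔT/ΔT₀ = 2.83/1.35 = 2.096.
Total gain g = 1 − 1/A = 1 − 1/2.096 = 0.5229.
Known gains sum to 0.057 + 0.11 + 0.026 = 0.193.
g_wv = 0.5229 − 0.193 = 0.33.

0.33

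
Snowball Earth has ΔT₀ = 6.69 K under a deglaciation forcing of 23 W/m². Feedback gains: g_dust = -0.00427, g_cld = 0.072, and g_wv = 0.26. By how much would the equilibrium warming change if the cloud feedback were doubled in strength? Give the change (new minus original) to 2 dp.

Original: g = 0.32773, ΔT = 6.69/(1−0.32773) = 9.9514 K.
With doubled cloud: g' = 0.39973, ΔT' = 6.69/(1−0.39973) = 11.1450 K.
Change = 11.1450 − 9.9514 = 1.19 K.

1.19 K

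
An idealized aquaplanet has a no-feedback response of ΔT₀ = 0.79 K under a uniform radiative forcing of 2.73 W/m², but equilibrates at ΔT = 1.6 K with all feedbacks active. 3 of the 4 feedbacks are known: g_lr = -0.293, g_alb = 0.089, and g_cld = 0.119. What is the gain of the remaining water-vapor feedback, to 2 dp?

Amplification A = ΔT/ΔT₀ = 1.6/0.79 = 2.025.
Total gain g = 1 − 1/A = 1 − 1/2.025 = 0.5062.
Known gains sum to -0.293 + 0.089 + 0.119 = -0.085.
g_wv = 0.5062 + 0.085 = 0.59.

0.59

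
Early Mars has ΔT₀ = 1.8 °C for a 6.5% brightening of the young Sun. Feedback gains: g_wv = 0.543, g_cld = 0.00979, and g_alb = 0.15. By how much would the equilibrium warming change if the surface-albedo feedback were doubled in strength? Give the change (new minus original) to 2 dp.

Original: g = 0.70279, ΔT = 1.8/(1−0.70279) = 6.0563 °C.
With doubled surface-albedo: g' = 0.85279, ΔT' = 1.8/(1−0.85279) = 12.2274 °C.
Change = 12.2274 − 6.0563 = 6.17 °C.

6.17 °C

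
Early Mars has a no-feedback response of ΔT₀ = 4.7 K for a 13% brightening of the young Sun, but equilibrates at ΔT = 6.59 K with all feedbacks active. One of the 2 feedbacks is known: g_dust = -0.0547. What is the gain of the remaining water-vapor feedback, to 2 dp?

0.34

Amplification A = ΔT/ΔT₀ = 6.59/4.7 = 1.402.
Total gain g = 1 − 1/A = 1 − 1/1.402 = 0.2867.
The known gain is -0.0547.
g_wv = 0.2867 + 0.0547 = 0.34.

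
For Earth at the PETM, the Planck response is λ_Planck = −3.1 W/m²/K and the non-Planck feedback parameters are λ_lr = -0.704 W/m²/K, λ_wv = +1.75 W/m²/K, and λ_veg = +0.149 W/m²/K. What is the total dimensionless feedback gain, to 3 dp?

Convert to gains: g_lr = -0.704/3.1 = -0.2271; g_wv = 1.75/3.1 = 0.5645; g_veg = 0.149/3.1 = 0.04806.
Total gain g = 0.38546.

0.385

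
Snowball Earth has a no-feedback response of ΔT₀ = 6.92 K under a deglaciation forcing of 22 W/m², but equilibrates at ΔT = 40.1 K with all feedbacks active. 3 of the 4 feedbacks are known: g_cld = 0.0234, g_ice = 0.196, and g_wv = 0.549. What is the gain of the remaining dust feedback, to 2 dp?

0.06

Amplification A = ΔT/ΔT₀ = 40.1/6.92 = 5.795.
Total gain g = 1 − 1/A = 1 − 1/5.795 = 0.8274.
Known gains sum to 0.0234 + 0.196 + 0.549 = 0.7684.
g_dust = 0.8274 − 0.7684 = 0.06.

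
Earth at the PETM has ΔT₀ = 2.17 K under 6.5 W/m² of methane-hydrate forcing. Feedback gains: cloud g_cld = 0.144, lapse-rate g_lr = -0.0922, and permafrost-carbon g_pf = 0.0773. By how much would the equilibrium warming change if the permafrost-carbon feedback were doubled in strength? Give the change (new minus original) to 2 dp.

Original: g = 0.1291, ΔT = 2.17/(1−0.1291) = 2.4917 K.
With doubled permafrost-carbon: g' = 0.2064, ΔT' = 2.17/(1−0.2064) = 2.7344 K.
Change = 2.7344 − 2.4917 = 0.24 K.

0.24 K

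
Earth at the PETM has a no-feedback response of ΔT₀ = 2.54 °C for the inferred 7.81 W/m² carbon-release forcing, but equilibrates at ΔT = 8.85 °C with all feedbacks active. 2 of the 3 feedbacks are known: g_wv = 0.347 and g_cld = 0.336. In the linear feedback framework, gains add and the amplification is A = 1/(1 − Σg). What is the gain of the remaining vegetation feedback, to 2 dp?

Amplification A = ΔT/ΔT₀ = 8.85/2.54 = 3.484.
Total gain g = 1 − 1/A = 1 − 1/3.484 = 0.713.
Known gains sum to 0.347 + 0.336 = 0.683.
g_veg = 0.713 − 0.683 = 0.03.

0.03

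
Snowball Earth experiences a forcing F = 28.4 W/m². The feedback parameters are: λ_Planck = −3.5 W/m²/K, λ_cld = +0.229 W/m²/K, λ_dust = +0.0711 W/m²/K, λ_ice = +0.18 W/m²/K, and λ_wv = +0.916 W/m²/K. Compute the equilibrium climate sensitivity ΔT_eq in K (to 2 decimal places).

13.50 K

Net feedback parameter λ = (−3.5) + (+0.229) + (+0.0711) + (+0.18) + (+0.916) = -2.1039 W/m²/K.
ΔT = −F/λ = −28.4/(-2.1039) = 13.50 K.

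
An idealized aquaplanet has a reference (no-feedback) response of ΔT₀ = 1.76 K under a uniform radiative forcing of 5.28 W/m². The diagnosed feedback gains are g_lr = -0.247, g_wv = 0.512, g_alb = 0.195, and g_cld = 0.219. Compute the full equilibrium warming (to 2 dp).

5.48 K

Total gain g = -0.247 + 0.512 + 0.195 + 0.219 = 0.679.
Amplification A = 1/(1 − 0.679) = 3.115.
ΔT = 1.76 × 3.115 = 5.48 K.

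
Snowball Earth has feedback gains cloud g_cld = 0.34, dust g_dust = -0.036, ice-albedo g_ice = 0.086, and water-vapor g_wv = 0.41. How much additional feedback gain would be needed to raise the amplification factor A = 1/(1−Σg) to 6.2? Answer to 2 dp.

Current total gain = 0.8.
Target gain for A = 6.2: g* = 1 − 1/6.2 = 0.8387.
Additional gain needed = 0.8387 − 0.8 = 0.04.

0.04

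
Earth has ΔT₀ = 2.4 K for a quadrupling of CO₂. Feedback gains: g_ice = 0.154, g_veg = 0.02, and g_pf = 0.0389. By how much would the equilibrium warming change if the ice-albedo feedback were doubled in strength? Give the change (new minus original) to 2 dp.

0.74 K

Original: g = 0.2129, ΔT = 2.4/(1−0.2129) = 3.0492 K.
With doubled ice-albedo: g' = 0.3669, ΔT' = 2.4/(1−0.3669) = 3.7909 K.
Change = 3.7909 − 3.0492 = 0.74 K.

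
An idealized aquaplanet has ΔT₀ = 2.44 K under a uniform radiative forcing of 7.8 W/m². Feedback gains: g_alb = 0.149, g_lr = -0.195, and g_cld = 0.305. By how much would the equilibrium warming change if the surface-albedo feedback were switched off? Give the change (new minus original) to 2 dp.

Original: g = 0.259, ΔT = 2.44/(1−0.259) = 3.2928 K.
Without surface-albedo: g' = 0.11, ΔT' = 2.44/(1−0.11) = 2.7416 K.
Change = 2.7416 − 3.2928 = -0.55 K.

-0.55 K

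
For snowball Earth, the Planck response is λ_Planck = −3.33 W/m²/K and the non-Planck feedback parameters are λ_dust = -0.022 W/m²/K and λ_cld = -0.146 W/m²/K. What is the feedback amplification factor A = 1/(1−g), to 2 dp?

0.95

Convert to gains: g_dust = -0.022/3.33 = -0.006607; g_cld = -0.146/3.33 = -0.04384.
Total gain g = -0.050447.
A = 1/(1 + 0.050447) = 0.95.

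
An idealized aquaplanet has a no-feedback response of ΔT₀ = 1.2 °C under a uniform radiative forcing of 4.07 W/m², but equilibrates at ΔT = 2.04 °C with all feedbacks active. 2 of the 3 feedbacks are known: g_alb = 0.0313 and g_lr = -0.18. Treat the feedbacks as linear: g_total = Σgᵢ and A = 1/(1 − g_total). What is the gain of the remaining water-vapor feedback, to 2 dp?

0.56

Amplification A = ΔT/ΔT₀ = 2.04/1.2 = 1.7.
Total gain g = 1 − 1/A = 1 − 1/1.7 = 0.4118.
Known gains sum to 0.0313 − 0.18 = -0.1487.
g_wv = 0.4118 + 0.1487 = 0.56.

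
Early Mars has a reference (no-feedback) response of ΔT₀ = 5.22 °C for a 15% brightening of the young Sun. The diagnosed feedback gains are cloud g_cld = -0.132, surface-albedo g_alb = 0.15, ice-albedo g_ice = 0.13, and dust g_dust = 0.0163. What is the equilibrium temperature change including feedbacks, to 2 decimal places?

Total gain g = -0.132 + 0.15 + 0.13 + 0.0163 = 0.1643.
Amplification A = 1/(1 − 0.1643) = 1.197.
ΔT = 5.22 × 1.197 = 6.25 °C.

6.25 °C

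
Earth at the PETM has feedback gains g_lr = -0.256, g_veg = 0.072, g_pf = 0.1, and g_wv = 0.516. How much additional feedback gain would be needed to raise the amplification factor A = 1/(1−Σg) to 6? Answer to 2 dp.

Current total gain = 0.432.
Target gain for A = 6: g* = 1 − 1/6 = 0.8333.
Additional gain needed = 0.8333 − 0.432 = 0.40.

0.40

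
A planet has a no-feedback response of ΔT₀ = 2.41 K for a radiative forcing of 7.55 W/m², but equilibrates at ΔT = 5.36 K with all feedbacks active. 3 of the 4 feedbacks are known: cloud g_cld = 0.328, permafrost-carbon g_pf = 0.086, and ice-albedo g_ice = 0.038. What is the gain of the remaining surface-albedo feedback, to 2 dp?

Amplification A = ΔT/ΔT₀ = 5.36/2.41 = 2.224.
Total gain g = 1 − 1/A = 1 − 1/2.224 = 0.5504.
Known gains sum to 0.328 + 0.086 + 0.038 = 0.452.
g_alb = 0.5504 − 0.452 = 0.10.

0.10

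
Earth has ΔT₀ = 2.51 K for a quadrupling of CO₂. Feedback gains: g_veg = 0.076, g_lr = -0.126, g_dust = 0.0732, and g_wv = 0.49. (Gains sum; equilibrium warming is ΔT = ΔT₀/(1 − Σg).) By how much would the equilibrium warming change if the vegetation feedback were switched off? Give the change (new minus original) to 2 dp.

Original: g = 0.5132, ΔT = 2.51/(1−0.5132) = 5.1561 K.
Without vegetation: g' = 0.4372, ΔT' = 2.51/(1−0.4372) = 4.4598 K.
Change = 4.4598 − 5.1561 = -0.70 K.

-0.70 K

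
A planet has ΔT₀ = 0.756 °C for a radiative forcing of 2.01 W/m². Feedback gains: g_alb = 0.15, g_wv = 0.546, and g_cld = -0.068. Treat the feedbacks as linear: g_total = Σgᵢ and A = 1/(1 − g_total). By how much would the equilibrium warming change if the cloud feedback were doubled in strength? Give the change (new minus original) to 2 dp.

-0.31 °C

Original: g = 0.628, ΔT = 0.756/(1−0.628) = 2.0323 °C.
With doubled cloud: g' = 0.56, ΔT' = 0.756/(1−0.56) = 1.7182 °C.
Change = 1.7182 − 2.0323 = -0.31 °C.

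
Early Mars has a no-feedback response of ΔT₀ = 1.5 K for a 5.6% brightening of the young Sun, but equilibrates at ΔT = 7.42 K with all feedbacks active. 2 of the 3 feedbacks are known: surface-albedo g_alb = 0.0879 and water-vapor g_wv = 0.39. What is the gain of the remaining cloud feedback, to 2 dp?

Amplification A = ΔT/ΔT₀ = 7.42/1.5 = 4.947.
Total gain g = 1 − 1/A = 1 − 1/4.947 = 0.7979.
Known gains sum to 0.0879 + 0.39 = 0.4779.
g_cld = 0.7979 − 0.4779 = 0.32.

0.32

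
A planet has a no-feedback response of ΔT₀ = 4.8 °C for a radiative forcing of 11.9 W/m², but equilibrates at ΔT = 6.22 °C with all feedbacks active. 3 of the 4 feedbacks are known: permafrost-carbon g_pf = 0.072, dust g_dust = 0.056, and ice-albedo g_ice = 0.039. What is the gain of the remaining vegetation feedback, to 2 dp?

Amplification A = ΔT/ΔT₀ = 6.22/4.8 = 1.296.
Total gain g = 1 − 1/A = 1 − 1/1.296 = 0.2284.
Known gains sum to 0.072 + 0.056 + 0.039 = 0.167.
g_veg = 0.2284 − 0.167 = 0.06.

0.06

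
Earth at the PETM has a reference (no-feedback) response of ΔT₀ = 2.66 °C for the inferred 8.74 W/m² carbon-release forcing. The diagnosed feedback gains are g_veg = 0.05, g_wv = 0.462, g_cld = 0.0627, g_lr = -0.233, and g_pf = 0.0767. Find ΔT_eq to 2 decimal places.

4.57 °C

Total gain g = 0.05 + 0.462 + 0.0627 − 0.233 + 0.0767 = 0.4184.
Amplification A = 1/(1 − 0.4184) = 1.719.
ΔT = 2.66 × 1.719 = 4.57 °C.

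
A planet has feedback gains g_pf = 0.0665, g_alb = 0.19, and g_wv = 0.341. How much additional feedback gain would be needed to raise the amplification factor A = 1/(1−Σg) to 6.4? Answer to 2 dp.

Current total gain = 0.5975.
Target gain for A = 6.4: g* = 1 − 1/6.4 = 0.8438.
Additional gain needed = 0.8438 − 0.5975 = 0.25.

0.25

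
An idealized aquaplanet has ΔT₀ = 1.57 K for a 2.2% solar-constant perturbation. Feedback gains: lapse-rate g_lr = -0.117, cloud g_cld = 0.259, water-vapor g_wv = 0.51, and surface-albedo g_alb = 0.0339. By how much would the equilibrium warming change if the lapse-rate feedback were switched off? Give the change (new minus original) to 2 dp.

Original: g = 0.6859, ΔT = 1.57/(1−0.6859) = 4.9984 K.
Without lapse-rate: g' = 0.8029, ΔT' = 1.57/(1−0.8029) = 7.9655 K.
Change = 7.9655 − 4.9984 = 2.97 K.

2.97 K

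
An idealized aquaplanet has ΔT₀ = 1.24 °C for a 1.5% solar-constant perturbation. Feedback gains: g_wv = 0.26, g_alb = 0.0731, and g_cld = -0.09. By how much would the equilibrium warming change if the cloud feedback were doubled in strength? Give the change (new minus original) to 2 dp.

Original: g = 0.2431, ΔT = 1.24/(1−0.2431) = 1.6383 °C.
With doubled cloud: g' = 0.1531, ΔT' = 1.24/(1−0.1531) = 1.4642 °C.
Change = 1.4642 − 1.6383 = -0.17 °C.

-0.17 °C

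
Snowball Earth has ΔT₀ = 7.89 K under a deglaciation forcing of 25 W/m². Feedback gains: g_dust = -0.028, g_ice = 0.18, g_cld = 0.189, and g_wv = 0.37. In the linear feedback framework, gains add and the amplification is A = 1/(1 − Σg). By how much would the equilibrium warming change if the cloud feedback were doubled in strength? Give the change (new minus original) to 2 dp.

Original: g = 0.711, ΔT = 7.89/(1−0.711) = 27.3010 K.
With doubled cloud: g' = 0.9, ΔT' = 7.89/(1−0.9) = 78.9000 K.
Change = 78.9000 − 27.3010 = 51.60 K.

51.60 K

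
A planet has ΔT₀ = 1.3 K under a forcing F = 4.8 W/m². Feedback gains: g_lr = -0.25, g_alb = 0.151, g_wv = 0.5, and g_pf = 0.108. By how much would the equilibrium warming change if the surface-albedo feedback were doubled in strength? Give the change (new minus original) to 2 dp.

1.18 K

Original: g = 0.509, ΔT = 1.3/(1−0.509) = 2.6477 K.
With doubled surface-albedo: g' = 0.66, ΔT' = 1.3/(1−0.66) = 3.8235 K.
Change = 3.8235 − 2.6477 = 1.18 K.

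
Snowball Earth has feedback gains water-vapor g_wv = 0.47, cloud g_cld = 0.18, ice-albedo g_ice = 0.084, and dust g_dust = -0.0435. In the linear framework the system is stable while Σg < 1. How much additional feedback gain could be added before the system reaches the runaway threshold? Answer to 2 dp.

0.31

Current total gain = 0.47 + 0.18 + 0.084 − 0.0435 = 0.6905.
Margin to runaway = 1 − 0.6905 = 0.31.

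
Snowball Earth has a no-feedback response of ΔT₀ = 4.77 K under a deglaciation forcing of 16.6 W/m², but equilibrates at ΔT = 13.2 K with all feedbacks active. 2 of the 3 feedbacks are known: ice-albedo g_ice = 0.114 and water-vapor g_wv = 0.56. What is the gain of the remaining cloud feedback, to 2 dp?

-0.04

Amplification A = ΔT/ΔT₀ = 13.2/4.77 = 2.767.
Total gain g = 1 − 1/A = 1 − 1/2.767 = 0.6386.
Known gains sum to 0.114 + 0.56 = 0.674.
g_cld = 0.6386 − 0.674 = -0.04.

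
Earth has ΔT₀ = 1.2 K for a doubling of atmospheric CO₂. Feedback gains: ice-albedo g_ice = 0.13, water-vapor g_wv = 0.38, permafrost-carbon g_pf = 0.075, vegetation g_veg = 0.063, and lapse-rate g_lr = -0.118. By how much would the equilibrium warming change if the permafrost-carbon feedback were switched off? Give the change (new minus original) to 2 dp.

-0.35 K

Original: g = 0.53, ΔT = 1.2/(1−0.53) = 2.5532 K.
Without permafrost-carbon: g' = 0.455, ΔT' = 1.2/(1−0.455) = 2.2018 K.
Change = 2.2018 − 2.5532 = -0.35 K.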